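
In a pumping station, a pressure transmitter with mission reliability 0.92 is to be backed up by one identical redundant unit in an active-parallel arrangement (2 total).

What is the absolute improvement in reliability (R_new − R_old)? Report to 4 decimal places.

0.0736

R_before = 0.92
R_after = 1 − (1 − 0.92)^2 = 0.9936
ΔR = 0.9936 − 0.92 = 0.0736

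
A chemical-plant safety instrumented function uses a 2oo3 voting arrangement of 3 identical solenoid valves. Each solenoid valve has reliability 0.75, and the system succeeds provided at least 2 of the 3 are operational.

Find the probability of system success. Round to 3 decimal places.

R = Σ_{i=2}^{3} C(3,i) p^i (1−p)^{3−i} with p = 0.75
C(3,2)·0.75^2·0.25^1 = 0.42188
C(3,3)·0.75^3·0.25^0 = 0.42188
Sum = 0.844

0.844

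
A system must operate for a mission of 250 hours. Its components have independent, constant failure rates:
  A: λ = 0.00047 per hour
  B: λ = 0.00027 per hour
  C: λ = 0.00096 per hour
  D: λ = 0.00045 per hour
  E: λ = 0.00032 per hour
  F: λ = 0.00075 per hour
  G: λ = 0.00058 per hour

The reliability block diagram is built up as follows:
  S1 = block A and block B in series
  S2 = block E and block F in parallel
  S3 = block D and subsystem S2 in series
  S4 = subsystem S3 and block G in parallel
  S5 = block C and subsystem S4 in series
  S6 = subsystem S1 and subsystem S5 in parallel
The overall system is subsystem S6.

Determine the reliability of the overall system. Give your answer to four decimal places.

R(A) = exp(−0.00047 × 250) = 0.889141
R(B) = exp(−0.00027 × 250) = 0.934728
R(C) = exp(−0.00096 × 250) = 0.786628
R(D) = exp(−0.00045 × 250) = 0.893597
R(E) = exp(−0.00032 × 250) = 0.923116
R(F) = exp(−0.00075 × 250) = 0.829029
R(G) = exp(−0.00058 × 250) = 0.865022
Series (A and B): 0.889141 × 0.934728 = 0.831105
Parallel (E and F): 1 − (1 − 0.923116)(1 − 0.829029) = 0.986855
Series (D and [0.986855]): 0.893597 × 0.986855 = 0.881851
Parallel ([0.881851] and G): 1 − (1 − 0.881851)(1 − 0.865022) = 0.984052
Series (C and [0.984052]): 0.786628 × 0.984052 = 0.774083
Parallel ([0.831105] and [0.774083]): 1 − (1 − 0.831105)(1 − 0.774083) = 0.9618

0.9618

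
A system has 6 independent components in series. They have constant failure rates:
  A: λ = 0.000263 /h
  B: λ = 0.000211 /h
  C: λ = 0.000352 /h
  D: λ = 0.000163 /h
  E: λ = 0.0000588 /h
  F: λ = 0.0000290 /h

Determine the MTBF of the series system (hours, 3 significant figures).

929

Series of exponential components: λ_sys = Σ λ_i
λ_sys = 0.000263 + 0.000211 + 0.000352 + 0.000163 + 0.0000588 + 0.0000290 = 1.0768e-03 /h
MTBF = 1 / λ_sys = 929 h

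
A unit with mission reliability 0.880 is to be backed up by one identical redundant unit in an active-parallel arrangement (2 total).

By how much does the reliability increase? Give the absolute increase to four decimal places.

0.1056

R_before = 0.880
R_after = 1 − (1 − 0.880)^2 = 0.9856
ΔR = 0.9856 − 0.880 = 0.1056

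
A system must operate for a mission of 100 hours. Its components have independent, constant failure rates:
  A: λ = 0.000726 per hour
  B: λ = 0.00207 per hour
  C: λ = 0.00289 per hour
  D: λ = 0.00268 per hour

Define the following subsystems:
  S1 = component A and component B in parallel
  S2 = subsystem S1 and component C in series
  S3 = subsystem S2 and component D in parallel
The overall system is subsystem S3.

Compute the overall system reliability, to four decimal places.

R(A) = exp(−0.000726 × 100) = 0.929973
R(B) = exp(−0.00207 × 100) = 0.813020
R(C) = exp(−0.00289 × 100) = 0.749012
R(D) = exp(−0.00268 × 100) = 0.764908
Parallel (A and B): 1 − (1 − 0.929973)(1 − 0.813020) = 0.986906
Series ([0.986906] and C): 0.986906 × 0.749012 = 0.739204
Parallel ([0.739204] and D): 1 − (1 − 0.739204)(1 − 0.764908) = 0.9387

0.9387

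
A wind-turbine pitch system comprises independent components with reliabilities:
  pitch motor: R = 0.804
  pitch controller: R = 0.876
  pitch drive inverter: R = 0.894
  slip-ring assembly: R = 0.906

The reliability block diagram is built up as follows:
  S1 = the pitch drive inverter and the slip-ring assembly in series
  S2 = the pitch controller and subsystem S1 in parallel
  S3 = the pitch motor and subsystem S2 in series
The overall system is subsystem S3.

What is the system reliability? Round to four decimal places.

Series (pitch drive inverter and slip-ring assembly): 0.894000 × 0.906000 = 0.809964
Parallel (pitch controller and [0.809964]): 1 − (1 − 0.876000)(1 − 0.809964) = 0.976436
Series (pitch motor and [0.976436]): 0.804000 × 0.976436 = 0.7851

0.7851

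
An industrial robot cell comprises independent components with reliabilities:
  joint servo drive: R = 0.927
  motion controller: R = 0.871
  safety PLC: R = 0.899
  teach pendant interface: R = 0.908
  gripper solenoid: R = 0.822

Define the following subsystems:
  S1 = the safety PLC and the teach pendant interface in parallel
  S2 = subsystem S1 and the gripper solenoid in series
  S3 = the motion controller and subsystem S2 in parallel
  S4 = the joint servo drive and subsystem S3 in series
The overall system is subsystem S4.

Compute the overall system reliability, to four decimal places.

Parallel (safety PLC and teach pendant interface): 1 − (1 − 0.899000)(1 − 0.908000) = 0.990708
Series ([0.990708] and gripper solenoid): 0.990708 × 0.822000 = 0.814362
Parallel (motion controller and [0.814362]): 1 − (1 − 0.871000)(1 − 0.814362) = 0.976053
Series (joint servo drive and [0.976053]): 0.927000 × 0.976053 = 0.9048

0.9048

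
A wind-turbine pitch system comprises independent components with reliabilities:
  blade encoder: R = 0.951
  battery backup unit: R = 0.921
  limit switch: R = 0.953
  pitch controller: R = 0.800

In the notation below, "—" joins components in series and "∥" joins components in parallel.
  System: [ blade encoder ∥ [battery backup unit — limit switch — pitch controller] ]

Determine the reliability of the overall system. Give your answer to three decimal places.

0.985

Series (battery backup unit, limit switch, and pitch controller): 0.92100 × 0.95300 × 0.80000 = 0.70217
Parallel (blade encoder and [0.70217]): 1 − (1 − 0.95100)(1 − 0.70217) = 0.985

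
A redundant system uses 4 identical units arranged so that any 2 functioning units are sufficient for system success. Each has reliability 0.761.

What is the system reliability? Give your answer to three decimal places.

R = Σ_{i=2}^{4} C(4,i) p^i (1−p)^{4−i} with p = 0.761
C(4,2)·0.761^2·0.239^2 = 0.19848
C(4,3)·0.761^3·0.239^1 = 0.42132
C(4,4)·0.761^4·0.239^0 = 0.33538
Sum = 0.955

0.955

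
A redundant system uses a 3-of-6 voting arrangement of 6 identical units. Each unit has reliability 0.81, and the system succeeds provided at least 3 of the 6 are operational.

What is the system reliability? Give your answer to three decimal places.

0.986

R = Σ_{i=3}^{6} C(6,i) p^i (1−p)^{6−i} with p = 0.81
C(6,3)·0.81^3·0.19^3 = 0.07290
C(6,4)·0.81^4·0.19^2 = 0.23310
C(6,5)·0.81^5·0.19^1 = 0.39749
C(6,6)·0.81^6·0.19^0 = 0.28243
Sum = 0.986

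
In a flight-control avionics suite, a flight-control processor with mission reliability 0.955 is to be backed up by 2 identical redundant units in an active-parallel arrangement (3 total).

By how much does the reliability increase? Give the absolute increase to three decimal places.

0.045

R_before = 0.955
R_after = 1 − (1 − 0.955)^3 = 1.000
ΔR = 1.000 − 0.955 = 0.045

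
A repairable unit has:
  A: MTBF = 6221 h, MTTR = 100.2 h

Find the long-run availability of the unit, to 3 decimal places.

A(A) = MTBF/(MTBF+MTTR) = 6221/(6221+100.2) = 0.984

0.984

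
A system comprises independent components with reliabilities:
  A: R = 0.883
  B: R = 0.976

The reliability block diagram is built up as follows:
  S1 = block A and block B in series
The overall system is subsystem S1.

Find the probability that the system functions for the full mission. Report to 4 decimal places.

0.8618

Series (A and B): 0.883000 × 0.976000 = 0.8618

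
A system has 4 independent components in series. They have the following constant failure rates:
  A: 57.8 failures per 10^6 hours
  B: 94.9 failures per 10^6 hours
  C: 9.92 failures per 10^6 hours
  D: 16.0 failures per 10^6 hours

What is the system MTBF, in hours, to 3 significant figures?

5600

Series of exponential components: λ_sys = Σ λ_i
λ_sys = 0.0000578 + 0.0000949 + 0.00000992 + 0.0000160 = 1.7862e-04 /h
MTBF = 1 / λ_sys = 5600 h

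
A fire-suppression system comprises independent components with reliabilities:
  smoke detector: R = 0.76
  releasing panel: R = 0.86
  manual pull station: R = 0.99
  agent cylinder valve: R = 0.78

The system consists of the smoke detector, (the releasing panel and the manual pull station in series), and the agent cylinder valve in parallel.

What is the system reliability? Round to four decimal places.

Series (releasing panel and manual pull station): 0.860000 × 0.990000 = 0.851400
Parallel (smoke detector, [0.851400], and agent cylinder valve): 1 − (1 − 0.760000)(1 − 0.851400)(1 − 0.780000) = 0.9922

0.9922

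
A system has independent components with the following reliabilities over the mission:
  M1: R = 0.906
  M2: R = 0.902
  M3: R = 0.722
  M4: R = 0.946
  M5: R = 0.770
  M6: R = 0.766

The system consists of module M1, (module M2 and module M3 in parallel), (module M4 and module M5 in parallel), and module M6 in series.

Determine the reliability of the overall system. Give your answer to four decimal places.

Parallel (M2 and M3): 1 − (1 − 0.902000)(1 − 0.722000) = 0.972756
Parallel (M4 and M5): 1 − (1 − 0.946000)(1 − 0.770000) = 0.987580
Series (M1, [0.972756], [0.987580], and M6): 0.906000 × 0.972756 × 0.987580 × 0.766000 = 0.6667

0.6667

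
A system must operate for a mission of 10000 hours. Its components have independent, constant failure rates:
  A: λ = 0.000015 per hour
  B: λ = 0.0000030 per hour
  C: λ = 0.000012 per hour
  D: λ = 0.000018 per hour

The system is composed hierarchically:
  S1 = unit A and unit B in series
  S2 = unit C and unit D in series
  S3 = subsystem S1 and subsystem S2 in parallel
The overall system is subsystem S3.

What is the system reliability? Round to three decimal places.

R(A) = exp(−0.000015 × 10000) = 0.86071
R(B) = exp(−0.0000030 × 10000) = 0.97045
R(C) = exp(−0.000012 × 10000) = 0.88692
R(D) = exp(−0.000018 × 10000) = 0.83527
Series (A and B): 0.86071 × 0.97045 = 0.83528
Series (C and D): 0.88692 × 0.83527 = 0.74082
Parallel ([0.83528] and [0.74082]): 1 − (1 − 0.83528)(1 − 0.74082) = 0.957

0.957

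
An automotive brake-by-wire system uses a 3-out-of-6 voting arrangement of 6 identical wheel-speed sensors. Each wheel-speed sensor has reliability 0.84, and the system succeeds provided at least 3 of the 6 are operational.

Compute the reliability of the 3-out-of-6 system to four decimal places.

0.9925

R = Σ_{i=3}^{6} C(6,i) p^i (1−p)^{6−i} with p = 0.84
C(6,3)·0.84^3·0.16^3 = 0.048554
C(6,4)·0.84^4·0.16^2 = 0.191183
C(6,5)·0.84^5·0.16^1 = 0.401483
C(6,6)·0.84^6·0.16^0 = 0.351298
Sum = 0.9925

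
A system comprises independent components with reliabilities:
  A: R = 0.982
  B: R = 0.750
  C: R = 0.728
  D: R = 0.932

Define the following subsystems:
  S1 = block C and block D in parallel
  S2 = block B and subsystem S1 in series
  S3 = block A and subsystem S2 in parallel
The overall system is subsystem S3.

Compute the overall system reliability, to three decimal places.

Parallel (C and D): 1 − (1 − 0.72800)(1 − 0.93200) = 0.98150
Series (B and [0.98150]): 0.75000 × 0.98150 = 0.73613
Parallel (A and [0.73613]): 1 − (1 − 0.98200)(1 − 0.73613) = 0.995

0.995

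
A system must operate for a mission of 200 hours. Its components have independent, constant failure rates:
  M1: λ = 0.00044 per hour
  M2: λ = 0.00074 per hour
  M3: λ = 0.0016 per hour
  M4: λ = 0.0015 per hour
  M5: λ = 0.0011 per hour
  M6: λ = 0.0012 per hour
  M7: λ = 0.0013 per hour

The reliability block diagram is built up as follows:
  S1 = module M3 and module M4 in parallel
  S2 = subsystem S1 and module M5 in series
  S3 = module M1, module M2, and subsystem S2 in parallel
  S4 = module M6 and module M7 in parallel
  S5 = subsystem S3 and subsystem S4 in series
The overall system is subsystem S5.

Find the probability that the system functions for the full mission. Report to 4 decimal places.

0.9483

R(M1) = exp(−0.00044 × 200) = 0.915761
R(M2) = exp(−0.00074 × 200) = 0.862431
R(M3) = exp(−0.0016 × 200) = 0.726149
R(M4) = exp(−0.0015 × 200) = 0.740818
R(M5) = exp(−0.0011 × 200) = 0.802519
R(M6) = exp(−0.0012 × 200) = 0.786628
R(M7) = exp(−0.0013 × 200) = 0.771052
Parallel (M3 and M4): 1 − (1 − 0.726149)(1 − 0.740818) = 0.929023
Series ([0.929023] and M5): 0.929023 × 0.802519 = 0.745559
Parallel (M1, M2, and [0.745559]): 1 − (1 − 0.915761)(1 − 0.862431)(1 − 0.745559) = 0.997051
Parallel (M6 and M7): 1 − (1 − 0.786628)(1 − 0.771052) = 0.951149
Series ([0.997051] and [0.951149]): 0.997051 × 0.951149 = 0.9483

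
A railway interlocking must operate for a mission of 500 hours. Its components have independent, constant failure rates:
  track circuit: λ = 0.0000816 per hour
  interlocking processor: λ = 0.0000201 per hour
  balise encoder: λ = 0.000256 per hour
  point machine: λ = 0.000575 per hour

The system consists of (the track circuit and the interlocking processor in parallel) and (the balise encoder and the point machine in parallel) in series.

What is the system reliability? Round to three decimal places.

R(track circuit) = exp(−0.0000816 × 500) = 0.96002
R(interlocking processor) = exp(−0.0000201 × 500) = 0.99000
R(balise encoder) = exp(−0.000256 × 500) = 0.87985
R(point machine) = exp(−0.000575 × 500) = 0.75014
Parallel (track circuit and interlocking processor): 1 − (1 − 0.96002)(1 − 0.99000) = 0.99960
Parallel (balise encoder and point machine): 1 − (1 − 0.87985)(1 − 0.75014) = 0.96998
Series ([0.99960] and [0.96998]): 0.99960 × 0.96998 = 0.970

0.970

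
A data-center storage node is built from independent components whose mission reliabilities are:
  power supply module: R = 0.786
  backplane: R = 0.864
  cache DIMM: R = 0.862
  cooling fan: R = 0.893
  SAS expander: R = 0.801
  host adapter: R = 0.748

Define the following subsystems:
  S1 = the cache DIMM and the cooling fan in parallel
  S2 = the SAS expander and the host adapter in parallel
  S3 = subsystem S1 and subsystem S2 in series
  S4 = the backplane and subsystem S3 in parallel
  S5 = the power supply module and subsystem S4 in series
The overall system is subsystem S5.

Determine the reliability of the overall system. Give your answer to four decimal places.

Parallel (cache DIMM and cooling fan): 1 − (1 − 0.862000)(1 − 0.893000) = 0.985234
Parallel (SAS expander and host adapter): 1 − (1 − 0.801000)(1 − 0.748000) = 0.949852
Series ([0.985234] and [0.949852]): 0.985234 × 0.949852 = 0.935826
Parallel (backplane and [0.935826]): 1 − (1 − 0.864000)(1 − 0.935826) = 0.991272
Series (power supply module and [0.991272]): 0.786000 × 0.991272 = 0.7791

0.7791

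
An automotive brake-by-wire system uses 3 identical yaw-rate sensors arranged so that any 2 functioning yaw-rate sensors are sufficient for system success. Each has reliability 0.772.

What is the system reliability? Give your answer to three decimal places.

0.868

R = Σ_{i=2}^{3} C(3,i) p^i (1−p)^{3−i} with p = 0.772
C(3,2)·0.772^2·0.228^1 = 0.40765
C(3,3)·0.772^3·0.228^0 = 0.46010
Sum = 0.868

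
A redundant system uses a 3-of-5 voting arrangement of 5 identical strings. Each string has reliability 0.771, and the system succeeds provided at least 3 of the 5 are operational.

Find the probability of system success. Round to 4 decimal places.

0.9174

R = Σ_{i=3}^{5} C(5,i) p^i (1−p)^{5−i} with p = 0.771
C(5,3)·0.771^3·0.229^2 = 0.240344
C(5,4)·0.771^4·0.229^1 = 0.404597
C(5,5)·0.771^5·0.229^0 = 0.272441
Sum = 0.9174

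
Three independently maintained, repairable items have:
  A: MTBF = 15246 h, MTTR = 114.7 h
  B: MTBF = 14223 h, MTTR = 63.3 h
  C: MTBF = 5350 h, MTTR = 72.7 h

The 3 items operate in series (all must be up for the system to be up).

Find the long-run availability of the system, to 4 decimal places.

A(A) = MTBF/(MTBF+MTTR) = 15246/(15246+114.7) = 0.992533
A(B) = MTBF/(MTBF+MTTR) = 14223/(14223+63.3) = 0.995569
A(C) = MTBF/(MTBF+MTTR) = 5350/(5350+72.7) = 0.986593
Series availability: 0.992533 × 0.995569 × 0.986593 = 0.9749

0.9749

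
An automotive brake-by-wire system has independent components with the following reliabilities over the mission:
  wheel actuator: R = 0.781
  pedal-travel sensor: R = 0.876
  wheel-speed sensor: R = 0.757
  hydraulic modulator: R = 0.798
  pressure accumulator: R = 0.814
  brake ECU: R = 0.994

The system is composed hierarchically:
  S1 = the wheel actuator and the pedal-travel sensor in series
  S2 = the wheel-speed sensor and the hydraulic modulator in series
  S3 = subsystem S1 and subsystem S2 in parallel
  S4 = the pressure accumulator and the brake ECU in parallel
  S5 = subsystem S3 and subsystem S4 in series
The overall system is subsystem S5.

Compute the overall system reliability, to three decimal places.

Series (wheel actuator and pedal-travel sensor): 0.78100 × 0.87600 = 0.68416
Series (wheel-speed sensor and hydraulic modulator): 0.75700 × 0.79800 = 0.60409
Parallel ([0.68416] and [0.60409]): 1 − (1 − 0.68416)(1 − 0.60409) = 0.87496
Parallel (pressure accumulator and brake ECU): 1 − (1 − 0.81400)(1 − 0.99400) = 0.99888
Series ([0.87496] and [0.99888]): 0.87496 × 0.99888 = 0.874

0.874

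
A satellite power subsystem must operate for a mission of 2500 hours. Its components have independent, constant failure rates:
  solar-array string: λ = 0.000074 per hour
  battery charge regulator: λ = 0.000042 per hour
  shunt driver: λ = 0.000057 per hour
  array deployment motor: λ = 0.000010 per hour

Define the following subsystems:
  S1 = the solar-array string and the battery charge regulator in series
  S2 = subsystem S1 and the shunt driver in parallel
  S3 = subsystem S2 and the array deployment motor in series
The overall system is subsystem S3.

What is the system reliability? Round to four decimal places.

R(solar-array string) = exp(−0.000074 × 2500) = 0.831104
R(battery charge regulator) = exp(−0.000042 × 2500) = 0.900325
R(shunt driver) = exp(−0.000057 × 2500) = 0.867188
R(array deployment motor) = exp(−0.000010 × 2500) = 0.975310
Series (solar-array string and battery charge regulator): 0.831104 × 0.900325 = 0.748264
Parallel ([0.748264] and shunt driver): 1 − (1 − 0.748264)(1 − 0.867188) = 0.966566
Series ([0.966566] and array deployment motor): 0.966566 × 0.975310 = 0.9427

0.9427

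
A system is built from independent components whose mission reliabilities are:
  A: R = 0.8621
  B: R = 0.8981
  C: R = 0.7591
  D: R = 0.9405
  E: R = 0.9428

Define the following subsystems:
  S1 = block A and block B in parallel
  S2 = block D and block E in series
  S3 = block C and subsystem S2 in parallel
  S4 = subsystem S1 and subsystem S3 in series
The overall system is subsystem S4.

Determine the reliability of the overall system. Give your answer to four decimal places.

Parallel (A and B): 1 − (1 − 0.862100)(1 − 0.898100) = 0.985948
Series (D and E): 0.940500 × 0.942800 = 0.886703
Parallel (C and [0.886703]): 1 − (1 − 0.759100)(1 − 0.886703) = 0.972707
Series ([0.985948] and [0.972707]): 0.985948 × 0.972707 = 0.9590

0.9590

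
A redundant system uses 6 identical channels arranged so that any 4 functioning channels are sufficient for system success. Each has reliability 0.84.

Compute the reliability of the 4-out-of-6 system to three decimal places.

0.944

R = Σ_{i=4}^{6} C(6,i) p^i (1−p)^{6−i} with p = 0.84
C(6,4)·0.84^4·0.16^2 = 0.19118
C(6,5)·0.84^5·0.16^1 = 0.40148
C(6,6)·0.84^6·0.16^0 = 0.35130
Sum = 0.944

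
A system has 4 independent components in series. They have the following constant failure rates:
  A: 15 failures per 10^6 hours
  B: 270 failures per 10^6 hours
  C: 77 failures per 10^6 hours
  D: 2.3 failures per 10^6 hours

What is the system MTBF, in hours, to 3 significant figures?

2740

Series of exponential components: λ_sys = Σ λ_i
λ_sys = 0.000015 + 0.00027 + 0.000077 + 0.0000023 = 3.6430e-04 /h
MTBF = 1 / λ_sys = 2740 h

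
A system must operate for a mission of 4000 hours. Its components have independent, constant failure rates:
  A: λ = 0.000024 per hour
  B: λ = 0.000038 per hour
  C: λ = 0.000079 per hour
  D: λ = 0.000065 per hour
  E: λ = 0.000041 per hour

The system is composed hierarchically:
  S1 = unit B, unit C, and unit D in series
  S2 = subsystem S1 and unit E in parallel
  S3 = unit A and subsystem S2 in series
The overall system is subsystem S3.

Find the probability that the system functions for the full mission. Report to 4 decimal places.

R(A) = exp(−0.000024 × 4000) = 0.908464
R(B) = exp(−0.000038 × 4000) = 0.858988
R(C) = exp(−0.000079 × 4000) = 0.729059
R(D) = exp(−0.000065 × 4000) = 0.771052
R(E) = exp(−0.000041 × 4000) = 0.848742
Series (B, C, and D): 0.858988 × 0.729059 × 0.771052 = 0.482874
Parallel ([0.482874] and E): 1 − (1 − 0.482874)(1 − 0.848742) = 0.921781
Series (A and [0.921781]): 0.908464 × 0.921781 = 0.8374

0.8374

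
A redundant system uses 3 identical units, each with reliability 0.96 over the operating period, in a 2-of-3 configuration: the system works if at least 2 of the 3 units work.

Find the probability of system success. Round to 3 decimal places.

0.995

R = Σ_{i=2}^{3} C(3,i) p^i (1−p)^{3−i} with p = 0.96
C(3,2)·0.96^2·0.04^1 = 0.11059
C(3,3)·0.96^3·0.04^0 = 0.88474
Sum = 0.995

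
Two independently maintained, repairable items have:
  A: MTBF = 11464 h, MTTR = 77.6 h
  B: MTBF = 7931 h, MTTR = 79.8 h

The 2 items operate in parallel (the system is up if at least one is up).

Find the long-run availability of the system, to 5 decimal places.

A(A) = MTBF/(MTBF+MTTR) = 11464/(11464+77.6) = 0.993276
A(B) = MTBF/(MTBF+MTTR) = 7931/(7931+79.8) = 0.990038
Parallel availability: 1 − (1 − 0.993276)(1 − 0.990038) = 0.99993

0.99993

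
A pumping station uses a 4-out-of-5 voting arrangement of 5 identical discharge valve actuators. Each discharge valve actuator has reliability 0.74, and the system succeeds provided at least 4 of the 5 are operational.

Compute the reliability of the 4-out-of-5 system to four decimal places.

0.6117

R = Σ_{i=4}^{5} C(5,i) p^i (1−p)^{5−i} with p = 0.74
C(5,4)·0.74^4·0.26^1 = 0.389825
C(5,5)·0.74^5·0.26^0 = 0.221901
Sum = 0.6117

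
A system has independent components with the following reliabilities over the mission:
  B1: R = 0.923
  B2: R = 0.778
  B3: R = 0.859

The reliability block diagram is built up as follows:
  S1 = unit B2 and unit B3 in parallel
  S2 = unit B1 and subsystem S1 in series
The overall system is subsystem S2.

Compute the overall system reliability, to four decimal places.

0.8941

Parallel (B2 and B3): 1 − (1 − 0.778000)(1 − 0.859000) = 0.968698
Series (B1 and [0.968698]): 0.923000 × 0.968698 = 0.8941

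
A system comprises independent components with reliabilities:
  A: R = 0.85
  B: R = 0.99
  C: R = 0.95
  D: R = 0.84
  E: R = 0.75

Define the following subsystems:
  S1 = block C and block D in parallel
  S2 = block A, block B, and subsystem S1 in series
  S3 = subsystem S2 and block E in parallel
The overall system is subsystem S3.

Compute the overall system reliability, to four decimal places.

Parallel (C and D): 1 − (1 − 0.950000)(1 − 0.840000) = 0.992000
Series (A, B, and [0.992000]): 0.850000 × 0.990000 × 0.992000 = 0.834768
Parallel ([0.834768] and E): 1 − (1 − 0.834768)(1 − 0.750000) = 0.9587

0.9587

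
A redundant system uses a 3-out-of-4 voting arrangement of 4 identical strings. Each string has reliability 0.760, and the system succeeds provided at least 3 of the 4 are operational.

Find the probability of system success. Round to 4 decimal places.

R = Σ_{i=3}^{4} C(4,i) p^i (1−p)^{4−i} with p = 0.760
C(4,3)·0.760^3·0.240^1 = 0.421417
C(4,4)·0.760^4·0.240^0 = 0.333622
Sum = 0.7550

0.7550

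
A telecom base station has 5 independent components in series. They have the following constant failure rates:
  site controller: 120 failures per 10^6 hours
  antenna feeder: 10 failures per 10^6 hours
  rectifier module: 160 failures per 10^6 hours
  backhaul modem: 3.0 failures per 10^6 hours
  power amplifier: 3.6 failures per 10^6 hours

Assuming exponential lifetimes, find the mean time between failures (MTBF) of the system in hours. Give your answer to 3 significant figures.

Series of exponential components: λ_sys = Σ λ_i
λ_sys = 0.00012 + 0.000010 + 0.00016 + 0.0000030 + 0.0000036 = 2.9660e-04 /h
MTBF = 1 / λ_sys = 3370 h

3370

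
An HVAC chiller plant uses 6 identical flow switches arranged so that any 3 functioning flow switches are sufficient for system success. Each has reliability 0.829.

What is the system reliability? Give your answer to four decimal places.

R = Σ_{i=3}^{6} C(6,i) p^i (1−p)^{6−i} with p = 0.829
C(6,3)·0.829^3·0.171^3 = 0.056975
C(6,4)·0.829^4·0.171^2 = 0.207158
C(6,5)·0.829^5·0.171^1 = 0.401717
C(6,6)·0.829^6·0.171^0 = 0.324584
Sum = 0.9904

0.9904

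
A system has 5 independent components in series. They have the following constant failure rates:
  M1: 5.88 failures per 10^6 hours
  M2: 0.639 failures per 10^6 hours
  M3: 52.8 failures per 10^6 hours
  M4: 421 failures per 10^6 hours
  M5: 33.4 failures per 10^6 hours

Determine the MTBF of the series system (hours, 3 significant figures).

Series of exponential components: λ_sys = Σ λ_i
λ_sys = 0.00000588 + 0.000000639 + 0.0000528 + 0.000421 + 0.0000334 = 5.1372e-04 /h
MTBF = 1 / λ_sys = 1950 h

1950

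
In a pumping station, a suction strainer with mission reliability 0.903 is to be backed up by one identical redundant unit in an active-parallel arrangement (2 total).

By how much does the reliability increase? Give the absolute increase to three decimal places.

0.088

R_before = 0.903
R_after = 1 − (1 − 0.903)^2 = 0.991
ΔR = 0.991 − 0.903 = 0.088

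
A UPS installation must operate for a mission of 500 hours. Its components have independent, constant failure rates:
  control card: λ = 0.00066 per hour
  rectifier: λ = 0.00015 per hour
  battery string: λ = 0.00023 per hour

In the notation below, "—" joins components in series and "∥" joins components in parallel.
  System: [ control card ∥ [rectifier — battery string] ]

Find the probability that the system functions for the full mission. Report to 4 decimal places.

0.9514

R(control card) = exp(−0.00066 × 500) = 0.718924
R(rectifier) = exp(−0.00015 × 500) = 0.927743
R(battery string) = exp(−0.00023 × 500) = 0.891366
Series (rectifier and battery string): 0.927743 × 0.891366 = 0.826959
Parallel (control card and [0.826959]): 1 − (1 − 0.718924)(1 − 0.826959) = 0.9514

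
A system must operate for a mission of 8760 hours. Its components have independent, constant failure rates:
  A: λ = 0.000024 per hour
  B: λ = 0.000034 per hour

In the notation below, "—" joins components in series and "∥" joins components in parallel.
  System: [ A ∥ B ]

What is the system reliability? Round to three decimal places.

R(A) = exp(−0.000024 × 8760) = 0.81039
R(B) = exp(−0.000034 × 8760) = 0.74242
Parallel (A and B): 1 − (1 − 0.81039)(1 − 0.74242) = 0.951

0.951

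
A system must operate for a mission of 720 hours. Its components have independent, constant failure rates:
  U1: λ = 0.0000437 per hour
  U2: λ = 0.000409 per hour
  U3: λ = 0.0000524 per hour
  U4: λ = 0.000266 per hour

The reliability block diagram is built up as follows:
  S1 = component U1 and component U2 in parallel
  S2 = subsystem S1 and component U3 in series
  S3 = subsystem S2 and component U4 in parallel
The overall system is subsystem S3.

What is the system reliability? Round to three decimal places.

0.992

R(U1) = exp(−0.0000437 × 720) = 0.96903
R(U2) = exp(−0.000409 × 720) = 0.74492
R(U3) = exp(−0.0000524 × 720) = 0.96297
R(U4) = exp(−0.000266 × 720) = 0.82570
Parallel (U1 and U2): 1 − (1 − 0.96903)(1 − 0.74492) = 0.99210
Series ([0.99210] and U3): 0.99210 × 0.96297 = 0.95536
Parallel ([0.95536] and U4): 1 − (1 − 0.95536)(1 − 0.82570) = 0.992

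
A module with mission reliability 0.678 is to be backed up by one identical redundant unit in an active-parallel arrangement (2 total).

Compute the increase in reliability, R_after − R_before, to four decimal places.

R_before = 0.678
R_after = 1 − (1 − 0.678)^2 = 0.8963
ΔR = 0.8963 − 0.678 = 0.2183

0.2183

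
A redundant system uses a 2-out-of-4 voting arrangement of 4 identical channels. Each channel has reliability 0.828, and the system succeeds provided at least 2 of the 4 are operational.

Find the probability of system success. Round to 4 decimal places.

0.9823

R = Σ_{i=2}^{4} C(4,i) p^i (1−p)^{4−i} with p = 0.828
C(4,2)·0.828^2·0.172^2 = 0.121694
C(4,3)·0.828^3·0.172^1 = 0.390553
C(4,4)·0.828^4·0.172^0 = 0.470025
Sum = 0.9823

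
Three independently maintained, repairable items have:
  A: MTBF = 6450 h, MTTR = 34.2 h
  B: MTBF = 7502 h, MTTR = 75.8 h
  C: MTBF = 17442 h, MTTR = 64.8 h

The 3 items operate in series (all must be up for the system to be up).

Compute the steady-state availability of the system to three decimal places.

0.981

A(A) = MTBF/(MTBF+MTTR) = 6450/(6450+34.2) = 0.994726
A(B) = MTBF/(MTBF+MTTR) = 7502/(7502+75.8) = 0.989997
A(C) = MTBF/(MTBF+MTTR) = 17442/(17442+64.8) = 0.996299
Series availability: 0.994726 × 0.989997 × 0.996299 = 0.981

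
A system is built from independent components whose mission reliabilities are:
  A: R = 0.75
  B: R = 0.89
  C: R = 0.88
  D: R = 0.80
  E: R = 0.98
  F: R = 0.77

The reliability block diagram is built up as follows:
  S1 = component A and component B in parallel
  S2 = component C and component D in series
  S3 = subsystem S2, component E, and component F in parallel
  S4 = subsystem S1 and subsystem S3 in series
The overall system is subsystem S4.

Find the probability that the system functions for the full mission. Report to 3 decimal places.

0.971

Parallel (A and B): 1 − (1 − 0.75000)(1 − 0.89000) = 0.97250
Series (C and D): 0.88000 × 0.80000 = 0.70400
Parallel ([0.70400], E, and F): 1 − (1 − 0.70400)(1 − 0.98000)(1 − 0.77000) = 0.99864
Series ([0.97250] and [0.99864]): 0.97250 × 0.99864 = 0.971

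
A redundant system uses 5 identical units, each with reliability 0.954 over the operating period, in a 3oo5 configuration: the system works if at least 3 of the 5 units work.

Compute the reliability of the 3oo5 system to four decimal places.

R = Σ_{i=3}^{5} C(5,i) p^i (1−p)^{5−i} with p = 0.954
C(5,3)·0.954^3·0.046^2 = 0.018372
C(5,4)·0.954^4·0.046^1 = 0.190512
C(5,5)·0.954^5·0.046^0 = 0.790209
Sum = 0.9991

0.9991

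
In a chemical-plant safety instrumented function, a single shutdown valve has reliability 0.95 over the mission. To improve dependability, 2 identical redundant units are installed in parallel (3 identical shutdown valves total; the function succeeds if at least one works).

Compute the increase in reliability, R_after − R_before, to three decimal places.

0.050

R_before = 0.95
R_after = 1 − (1 − 0.95)^3 = 1.000
ΔR = 1.000 − 0.95 = 0.050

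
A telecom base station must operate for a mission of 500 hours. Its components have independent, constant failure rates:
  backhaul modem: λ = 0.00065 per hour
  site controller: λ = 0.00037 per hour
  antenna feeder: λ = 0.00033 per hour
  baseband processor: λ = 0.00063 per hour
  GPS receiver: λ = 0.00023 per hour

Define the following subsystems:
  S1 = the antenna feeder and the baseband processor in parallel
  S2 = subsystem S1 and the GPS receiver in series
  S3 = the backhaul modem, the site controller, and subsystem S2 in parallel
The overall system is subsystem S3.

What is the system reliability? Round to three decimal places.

0.993

R(backhaul modem) = exp(−0.00065 × 500) = 0.72253
R(site controller) = exp(−0.00037 × 500) = 0.83110
R(antenna feeder) = exp(−0.00033 × 500) = 0.84789
R(baseband processor) = exp(−0.00063 × 500) = 0.72979
R(GPS receiver) = exp(−0.00023 × 500) = 0.89137
Parallel (antenna feeder and baseband processor): 1 − (1 − 0.84789)(1 − 0.72979) = 0.95890
Series ([0.95890] and GPS receiver): 0.95890 × 0.89137 = 0.85473
Parallel (backhaul modem, site controller, and [0.85473]): 1 − (1 − 0.72253)(1 − 0.83110)(1 − 0.85473) = 0.993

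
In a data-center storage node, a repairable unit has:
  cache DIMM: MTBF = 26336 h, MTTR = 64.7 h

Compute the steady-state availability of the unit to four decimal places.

0.9975

A(cache DIMM) = MTBF/(MTBF+MTTR) = 26336/(26336+64.7) = 0.9975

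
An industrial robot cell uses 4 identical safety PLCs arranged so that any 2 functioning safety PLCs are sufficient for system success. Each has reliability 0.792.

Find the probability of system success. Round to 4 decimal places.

R = Σ_{i=2}^{4} C(4,i) p^i (1−p)^{4−i} with p = 0.792
C(4,2)·0.792^2·0.208^2 = 0.162828
C(4,3)·0.792^3·0.208^1 = 0.413332
C(4,4)·0.792^4·0.208^0 = 0.393460
Sum = 0.9696

0.9696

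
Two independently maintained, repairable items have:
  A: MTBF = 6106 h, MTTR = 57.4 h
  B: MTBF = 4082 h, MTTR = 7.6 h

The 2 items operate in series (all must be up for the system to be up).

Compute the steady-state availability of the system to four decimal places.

0.9888

A(A) = MTBF/(MTBF+MTTR) = 6106/(6106+57.4) = 0.990687
A(B) = MTBF/(MTBF+MTTR) = 4082/(4082+7.6) = 0.998142
Series availability: 0.990687 × 0.998142 = 0.9888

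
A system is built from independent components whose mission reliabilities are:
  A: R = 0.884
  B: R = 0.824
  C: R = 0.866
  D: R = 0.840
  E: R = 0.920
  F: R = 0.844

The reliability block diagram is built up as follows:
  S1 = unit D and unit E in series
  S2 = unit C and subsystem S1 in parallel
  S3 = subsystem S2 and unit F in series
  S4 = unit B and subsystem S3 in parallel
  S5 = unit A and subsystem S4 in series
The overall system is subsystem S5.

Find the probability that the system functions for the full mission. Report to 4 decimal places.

0.8557

Series (D and E): 0.840000 × 0.920000 = 0.772800
Parallel (C and [0.772800]): 1 − (1 − 0.866000)(1 − 0.772800) = 0.969555
Series ([0.969555] and F): 0.969555 × 0.844000 = 0.818304
Parallel (B and [0.818304]): 1 − (1 − 0.824000)(1 − 0.818304) = 0.968022
Series (A and [0.968022]): 0.884000 × 0.968022 = 0.8557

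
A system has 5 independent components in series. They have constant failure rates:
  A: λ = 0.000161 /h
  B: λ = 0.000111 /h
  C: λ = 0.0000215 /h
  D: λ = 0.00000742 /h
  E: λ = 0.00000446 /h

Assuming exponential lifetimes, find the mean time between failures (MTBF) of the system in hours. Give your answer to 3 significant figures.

3270

Series of exponential components: λ_sys = Σ λ_i
λ_sys = 0.000161 + 0.000111 + 0.0000215 + 0.00000742 + 0.00000446 = 3.0538e-04 /h
MTBF = 1 / λ_sys = 3270 h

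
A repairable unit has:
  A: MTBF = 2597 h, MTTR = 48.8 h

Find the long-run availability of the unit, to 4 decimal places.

A(A) = MTBF/(MTBF+MTTR) = 2597/(2597+48.8) = 0.9816

0.9816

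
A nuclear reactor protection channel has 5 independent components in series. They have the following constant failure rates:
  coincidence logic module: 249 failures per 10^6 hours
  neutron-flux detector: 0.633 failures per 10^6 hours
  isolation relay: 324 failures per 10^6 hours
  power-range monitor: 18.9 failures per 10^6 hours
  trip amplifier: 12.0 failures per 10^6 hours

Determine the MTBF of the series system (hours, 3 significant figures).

1650

Series of exponential components: λ_sys = Σ λ_i
λ_sys = 0.000249 + 0.000000633 + 0.000324 + 0.0000189 + 0.0000120 = 6.0453e-04 /h
MTBF = 1 / λ_sys = 1650 h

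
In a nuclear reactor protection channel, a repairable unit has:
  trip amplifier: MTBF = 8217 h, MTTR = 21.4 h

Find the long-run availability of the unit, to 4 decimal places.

0.9974

A(trip amplifier) = MTBF/(MTBF+MTTR) = 8217/(8217+21.4) = 0.9974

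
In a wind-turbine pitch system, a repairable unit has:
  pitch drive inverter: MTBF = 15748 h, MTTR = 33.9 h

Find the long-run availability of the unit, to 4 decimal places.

A(pitch drive inverter) = MTBF/(MTBF+MTTR) = 15748/(15748+33.9) = 0.9979

0.9979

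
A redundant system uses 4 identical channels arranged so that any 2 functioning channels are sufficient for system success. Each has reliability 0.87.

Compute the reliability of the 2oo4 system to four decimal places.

R = Σ_{i=2}^{4} C(4,i) p^i (1−p)^{4−i} with p = 0.87
C(4,2)·0.87^2·0.13^2 = 0.076750
C(4,3)·0.87^3·0.13^1 = 0.342422
C(4,4)·0.87^4·0.13^0 = 0.572898
Sum = 0.9921

0.9921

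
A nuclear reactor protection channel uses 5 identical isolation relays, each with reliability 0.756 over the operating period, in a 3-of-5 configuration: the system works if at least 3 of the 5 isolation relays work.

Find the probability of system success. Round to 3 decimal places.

R = Σ_{i=3}^{5} C(5,i) p^i (1−p)^{5−i} with p = 0.756
C(5,3)·0.756^3·0.244^2 = 0.25724
C(5,4)·0.756^4·0.244^1 = 0.39852
C(5,5)·0.756^5·0.244^0 = 0.24695
Sum = 0.903

0.903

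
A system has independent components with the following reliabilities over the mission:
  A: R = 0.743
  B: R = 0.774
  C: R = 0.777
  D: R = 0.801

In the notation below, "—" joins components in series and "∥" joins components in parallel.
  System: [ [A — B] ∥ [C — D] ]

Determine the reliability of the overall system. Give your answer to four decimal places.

Series (A and B): 0.743000 × 0.774000 = 0.575082
Series (C and D): 0.777000 × 0.801000 = 0.622377
Parallel ([0.575082] and [0.622377]): 1 − (1 − 0.575082)(1 − 0.622377) = 0.8395

0.8395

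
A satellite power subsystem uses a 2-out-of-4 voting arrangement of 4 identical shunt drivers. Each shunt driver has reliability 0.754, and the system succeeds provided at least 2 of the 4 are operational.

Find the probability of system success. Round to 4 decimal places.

R = Σ_{i=2}^{4} C(4,i) p^i (1−p)^{4−i} with p = 0.754
C(4,2)·0.754^2·0.246^2 = 0.206426
C(4,3)·0.754^3·0.246^1 = 0.421802
C(4,4)·0.754^4·0.246^0 = 0.323210
Sum = 0.9514

0.9514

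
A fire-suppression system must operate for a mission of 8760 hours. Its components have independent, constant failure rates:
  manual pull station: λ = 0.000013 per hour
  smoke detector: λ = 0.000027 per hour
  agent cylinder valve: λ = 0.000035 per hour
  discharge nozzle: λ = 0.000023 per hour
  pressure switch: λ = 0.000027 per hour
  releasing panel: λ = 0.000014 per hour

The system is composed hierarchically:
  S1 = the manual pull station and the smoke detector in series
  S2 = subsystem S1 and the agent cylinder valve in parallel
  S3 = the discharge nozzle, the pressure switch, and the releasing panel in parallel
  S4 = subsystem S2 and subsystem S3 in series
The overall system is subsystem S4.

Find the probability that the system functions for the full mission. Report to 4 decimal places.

R(manual pull station) = exp(−0.000013 × 8760) = 0.892365
R(smoke detector) = exp(−0.000027 × 8760) = 0.789370
R(agent cylinder valve) = exp(−0.000035 × 8760) = 0.735945
R(discharge nozzle) = exp(−0.000023 × 8760) = 0.817520
R(pressure switch) = exp(−0.000027 × 8760) = 0.789370
R(releasing panel) = exp(−0.000014 × 8760) = 0.884582
Series (manual pull station and smoke detector): 0.892365 × 0.789370 = 0.704406
Parallel ([0.704406] and agent cylinder valve): 1 − (1 − 0.704406)(1 − 0.735945) = 0.921947
Parallel (discharge nozzle, pressure switch, and releasing panel): 1 − (1 − 0.817520)(1 − 0.789370)(1 − 0.884582) = 0.995564
Series ([0.921947] and [0.995564]): 0.921947 × 0.995564 = 0.9179

0.9179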